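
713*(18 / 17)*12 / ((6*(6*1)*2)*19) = 2139 / 323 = 6.62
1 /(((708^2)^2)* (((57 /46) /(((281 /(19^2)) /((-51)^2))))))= 6463 /6723965011029664896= 0.00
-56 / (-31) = 56 / 31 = 1.81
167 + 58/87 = 167.67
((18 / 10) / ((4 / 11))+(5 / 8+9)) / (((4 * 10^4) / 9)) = 5247 / 1600000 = 0.00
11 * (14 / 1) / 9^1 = 154 / 9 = 17.11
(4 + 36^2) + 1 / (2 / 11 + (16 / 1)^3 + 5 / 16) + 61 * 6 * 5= 3130.00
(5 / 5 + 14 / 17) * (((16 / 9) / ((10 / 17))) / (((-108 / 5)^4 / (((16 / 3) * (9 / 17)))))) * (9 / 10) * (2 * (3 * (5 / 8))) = 3875 / 16061328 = 0.00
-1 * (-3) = 3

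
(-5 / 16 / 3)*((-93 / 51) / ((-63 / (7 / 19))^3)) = -155 / 4080172176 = -0.00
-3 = -3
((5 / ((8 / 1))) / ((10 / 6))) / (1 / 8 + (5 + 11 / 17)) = 51 / 785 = 0.06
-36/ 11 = -3.27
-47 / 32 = -1.47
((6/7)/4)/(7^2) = 3/686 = 0.00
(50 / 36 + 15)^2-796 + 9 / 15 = -853423 / 1620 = -526.80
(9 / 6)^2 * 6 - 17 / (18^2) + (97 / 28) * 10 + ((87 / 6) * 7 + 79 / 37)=12732199 / 83916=151.73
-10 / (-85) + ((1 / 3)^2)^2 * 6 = 88 / 459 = 0.19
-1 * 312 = -312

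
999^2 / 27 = 36963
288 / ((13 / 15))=4320 / 13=332.31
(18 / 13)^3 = 5832 / 2197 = 2.65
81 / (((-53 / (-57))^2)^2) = 855036081 / 7890481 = 108.36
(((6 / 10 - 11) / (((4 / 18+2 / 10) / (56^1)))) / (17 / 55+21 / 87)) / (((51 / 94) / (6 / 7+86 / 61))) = -90562517760 / 8649617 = -10470.12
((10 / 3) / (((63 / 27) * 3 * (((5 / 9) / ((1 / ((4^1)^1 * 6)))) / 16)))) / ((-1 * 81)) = -4 / 567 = -0.01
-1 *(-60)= 60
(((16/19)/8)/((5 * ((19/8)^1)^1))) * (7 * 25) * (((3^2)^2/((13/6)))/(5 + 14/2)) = 22680/4693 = 4.83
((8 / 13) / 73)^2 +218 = 218.00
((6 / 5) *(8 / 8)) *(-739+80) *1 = -3954 / 5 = -790.80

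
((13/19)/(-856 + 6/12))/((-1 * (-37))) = -0.00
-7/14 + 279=557/2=278.50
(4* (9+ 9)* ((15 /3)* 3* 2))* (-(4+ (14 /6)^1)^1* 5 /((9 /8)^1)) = -60800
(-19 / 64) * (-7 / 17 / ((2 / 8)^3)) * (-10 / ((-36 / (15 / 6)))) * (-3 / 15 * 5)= -3325 / 612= -5.43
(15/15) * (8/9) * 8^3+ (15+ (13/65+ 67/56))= 1188199/2520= 471.51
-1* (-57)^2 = -3249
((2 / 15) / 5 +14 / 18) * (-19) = -3439 / 225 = -15.28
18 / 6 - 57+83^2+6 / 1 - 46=6795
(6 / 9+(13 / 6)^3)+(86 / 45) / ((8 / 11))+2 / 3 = 15263 / 1080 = 14.13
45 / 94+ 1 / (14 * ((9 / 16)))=3587 / 5922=0.61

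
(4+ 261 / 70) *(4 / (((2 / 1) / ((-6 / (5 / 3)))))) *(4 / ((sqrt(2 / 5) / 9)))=-175284 *sqrt(10) / 175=-3167.41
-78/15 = -26/5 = -5.20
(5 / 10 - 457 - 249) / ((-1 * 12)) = 58.79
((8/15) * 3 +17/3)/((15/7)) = 3.39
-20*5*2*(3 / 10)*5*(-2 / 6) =100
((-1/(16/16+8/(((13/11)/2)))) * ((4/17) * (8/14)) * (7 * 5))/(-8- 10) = 520/28917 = 0.02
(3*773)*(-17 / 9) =-13141 / 3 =-4380.33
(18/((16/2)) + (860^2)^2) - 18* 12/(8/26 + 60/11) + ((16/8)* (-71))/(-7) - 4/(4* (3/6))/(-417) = 657847329426506813/1202628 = 547008159985.06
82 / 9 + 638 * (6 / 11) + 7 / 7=3223 / 9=358.11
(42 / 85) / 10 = 21 / 425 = 0.05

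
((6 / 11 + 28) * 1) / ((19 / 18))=5652 / 209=27.04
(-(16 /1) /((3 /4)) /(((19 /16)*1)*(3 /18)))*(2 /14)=-2048 /133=-15.40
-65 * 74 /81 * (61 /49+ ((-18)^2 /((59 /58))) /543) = -4609687550 /42384951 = -108.76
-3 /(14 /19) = -57 /14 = -4.07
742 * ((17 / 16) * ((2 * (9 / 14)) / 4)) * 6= 24327 / 16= 1520.44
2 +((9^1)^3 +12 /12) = 732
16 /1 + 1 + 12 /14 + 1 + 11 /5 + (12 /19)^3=5115563 /240065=21.31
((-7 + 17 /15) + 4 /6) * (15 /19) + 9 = 4.89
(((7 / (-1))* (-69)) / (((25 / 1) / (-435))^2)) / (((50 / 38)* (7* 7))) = 9922959 / 4375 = 2268.10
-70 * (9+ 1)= -700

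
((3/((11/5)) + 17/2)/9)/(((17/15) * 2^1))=1085/2244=0.48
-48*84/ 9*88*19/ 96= -23408/ 3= -7802.67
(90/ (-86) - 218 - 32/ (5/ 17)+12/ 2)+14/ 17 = -1173339/ 3655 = -321.02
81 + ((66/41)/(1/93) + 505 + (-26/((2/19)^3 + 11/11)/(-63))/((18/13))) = 117493744607/159637149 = 736.01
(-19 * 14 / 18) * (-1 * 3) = 44.33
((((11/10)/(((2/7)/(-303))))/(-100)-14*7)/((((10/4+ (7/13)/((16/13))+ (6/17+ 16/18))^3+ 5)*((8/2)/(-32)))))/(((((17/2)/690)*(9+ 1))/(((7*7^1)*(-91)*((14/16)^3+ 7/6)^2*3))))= -29690070277108826031993/9154110826808000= -3243359.28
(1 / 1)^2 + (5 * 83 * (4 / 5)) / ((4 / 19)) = 1578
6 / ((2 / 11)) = 33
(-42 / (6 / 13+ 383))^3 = -162771336 / 123878371625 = -0.00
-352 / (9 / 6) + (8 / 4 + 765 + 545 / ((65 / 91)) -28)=3802 / 3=1267.33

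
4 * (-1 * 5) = -20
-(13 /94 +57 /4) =-2705 /188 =-14.39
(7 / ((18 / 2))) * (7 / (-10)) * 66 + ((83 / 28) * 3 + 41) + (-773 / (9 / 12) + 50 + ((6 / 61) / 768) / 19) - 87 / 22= -55439846687 / 57115520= -970.66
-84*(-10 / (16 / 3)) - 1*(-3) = 321 / 2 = 160.50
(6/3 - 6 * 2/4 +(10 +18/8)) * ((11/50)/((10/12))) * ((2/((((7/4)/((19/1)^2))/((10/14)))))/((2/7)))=107217/35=3063.34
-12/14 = -6/7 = -0.86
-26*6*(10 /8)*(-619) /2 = 120705 /2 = 60352.50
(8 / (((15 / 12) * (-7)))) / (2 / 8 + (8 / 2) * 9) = -128 / 5075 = -0.03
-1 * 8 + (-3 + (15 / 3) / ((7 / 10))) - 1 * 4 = -7.86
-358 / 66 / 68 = -179 / 2244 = -0.08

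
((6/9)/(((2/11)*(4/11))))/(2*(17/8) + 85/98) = 5929/3009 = 1.97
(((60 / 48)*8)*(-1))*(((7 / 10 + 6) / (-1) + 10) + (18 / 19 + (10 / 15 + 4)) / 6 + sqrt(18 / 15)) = -7243 / 171 - 2*sqrt(30) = -53.31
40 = 40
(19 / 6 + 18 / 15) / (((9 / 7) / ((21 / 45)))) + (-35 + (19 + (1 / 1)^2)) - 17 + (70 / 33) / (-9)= -1365491 / 44550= -30.65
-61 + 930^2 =864839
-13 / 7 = -1.86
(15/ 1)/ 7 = 15/ 7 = 2.14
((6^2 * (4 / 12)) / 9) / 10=0.13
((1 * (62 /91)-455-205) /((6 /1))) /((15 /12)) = -119996 /1365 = -87.91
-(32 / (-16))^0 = -1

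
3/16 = 0.19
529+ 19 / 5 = 2664 / 5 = 532.80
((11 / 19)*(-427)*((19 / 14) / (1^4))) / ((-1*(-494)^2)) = 671 / 488072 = 0.00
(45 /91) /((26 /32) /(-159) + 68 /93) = 1182960 /1736917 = 0.68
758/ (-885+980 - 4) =758/ 91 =8.33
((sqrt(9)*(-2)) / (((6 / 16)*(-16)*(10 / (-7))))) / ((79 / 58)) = -203 / 395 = -0.51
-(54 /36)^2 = -9 /4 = -2.25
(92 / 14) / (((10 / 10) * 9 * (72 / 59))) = 1357 / 2268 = 0.60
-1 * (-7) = 7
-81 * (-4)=324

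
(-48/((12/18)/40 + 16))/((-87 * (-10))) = -96/27869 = -0.00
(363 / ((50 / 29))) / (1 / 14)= 73689 / 25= 2947.56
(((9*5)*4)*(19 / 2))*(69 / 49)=117990 / 49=2407.96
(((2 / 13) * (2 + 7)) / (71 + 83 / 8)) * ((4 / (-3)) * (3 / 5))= -192 / 14105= -0.01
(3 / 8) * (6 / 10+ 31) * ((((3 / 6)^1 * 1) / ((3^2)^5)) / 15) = 79 / 11809800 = 0.00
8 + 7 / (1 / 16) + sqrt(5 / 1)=sqrt(5) + 120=122.24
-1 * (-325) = 325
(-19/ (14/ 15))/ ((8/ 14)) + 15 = -165/ 8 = -20.62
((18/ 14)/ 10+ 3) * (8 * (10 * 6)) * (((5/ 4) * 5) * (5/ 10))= 4692.86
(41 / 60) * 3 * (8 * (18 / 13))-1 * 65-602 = -41879 / 65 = -644.29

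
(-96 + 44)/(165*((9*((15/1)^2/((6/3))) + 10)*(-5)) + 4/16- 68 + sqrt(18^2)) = 16/259573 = 0.00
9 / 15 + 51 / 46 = 393 / 230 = 1.71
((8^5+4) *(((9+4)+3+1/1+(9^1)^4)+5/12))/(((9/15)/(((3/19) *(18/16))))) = 9701454195/152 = 63825356.55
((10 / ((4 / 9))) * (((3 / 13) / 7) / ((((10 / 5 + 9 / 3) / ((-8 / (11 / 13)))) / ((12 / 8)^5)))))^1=-6561 / 616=-10.65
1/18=0.06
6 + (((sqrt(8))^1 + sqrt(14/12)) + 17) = sqrt(42)/6 + 2 * sqrt(2) + 23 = 26.91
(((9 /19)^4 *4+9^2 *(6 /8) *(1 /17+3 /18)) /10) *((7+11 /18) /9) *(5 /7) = 416678239 /496262368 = 0.84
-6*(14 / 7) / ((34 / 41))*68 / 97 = -10.14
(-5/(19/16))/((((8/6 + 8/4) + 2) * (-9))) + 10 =10.09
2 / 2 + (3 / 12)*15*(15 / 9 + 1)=11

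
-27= -27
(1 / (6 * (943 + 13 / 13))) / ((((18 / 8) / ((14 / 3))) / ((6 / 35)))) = 1 / 15930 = 0.00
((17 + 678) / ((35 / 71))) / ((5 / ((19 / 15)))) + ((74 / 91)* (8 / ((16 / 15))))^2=244927388 / 621075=394.36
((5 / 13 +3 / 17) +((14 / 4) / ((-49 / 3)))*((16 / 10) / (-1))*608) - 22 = 1446586 / 7735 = 187.02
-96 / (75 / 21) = -672 / 25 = -26.88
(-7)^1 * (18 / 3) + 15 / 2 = -69 / 2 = -34.50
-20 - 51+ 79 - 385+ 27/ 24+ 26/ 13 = -2991/ 8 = -373.88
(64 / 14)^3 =32768 / 343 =95.53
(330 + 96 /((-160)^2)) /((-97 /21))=-5544063 /77600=-71.44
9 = 9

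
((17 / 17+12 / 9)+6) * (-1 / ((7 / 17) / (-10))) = 4250 / 21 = 202.38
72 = 72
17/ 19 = 0.89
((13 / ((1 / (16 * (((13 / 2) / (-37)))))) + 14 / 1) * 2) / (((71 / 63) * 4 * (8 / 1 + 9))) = -26271 / 44659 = -0.59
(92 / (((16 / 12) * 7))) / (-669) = -23 / 1561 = -0.01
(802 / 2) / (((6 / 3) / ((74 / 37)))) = 401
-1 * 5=-5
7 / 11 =0.64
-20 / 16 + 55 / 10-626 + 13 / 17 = -42227 / 68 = -620.99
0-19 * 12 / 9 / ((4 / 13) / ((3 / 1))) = -247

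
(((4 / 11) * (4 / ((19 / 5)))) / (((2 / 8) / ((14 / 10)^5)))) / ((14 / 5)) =76832 / 26125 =2.94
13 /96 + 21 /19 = 2263 /1824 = 1.24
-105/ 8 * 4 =-105/ 2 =-52.50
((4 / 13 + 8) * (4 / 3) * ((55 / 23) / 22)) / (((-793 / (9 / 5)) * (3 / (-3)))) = 648 / 237107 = 0.00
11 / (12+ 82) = 11 / 94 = 0.12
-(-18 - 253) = 271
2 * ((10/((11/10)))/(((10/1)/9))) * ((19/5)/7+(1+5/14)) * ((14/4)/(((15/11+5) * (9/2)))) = 19/5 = 3.80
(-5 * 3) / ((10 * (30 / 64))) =-3.20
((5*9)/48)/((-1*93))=-5/496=-0.01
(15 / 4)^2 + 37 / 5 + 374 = 31637 / 80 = 395.46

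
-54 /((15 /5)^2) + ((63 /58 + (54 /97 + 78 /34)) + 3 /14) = -618843 /334747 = -1.85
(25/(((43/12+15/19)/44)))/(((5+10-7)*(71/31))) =971850/70787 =13.73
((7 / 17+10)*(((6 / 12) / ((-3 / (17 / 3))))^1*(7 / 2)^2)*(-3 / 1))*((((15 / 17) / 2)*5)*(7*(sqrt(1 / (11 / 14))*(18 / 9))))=1517775*sqrt(154) / 1496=12590.30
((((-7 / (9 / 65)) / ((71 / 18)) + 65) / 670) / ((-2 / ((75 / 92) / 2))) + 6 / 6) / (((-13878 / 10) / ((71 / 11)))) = -17227885 / 3763935648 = -0.00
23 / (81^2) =23 / 6561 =0.00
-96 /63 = -32 /21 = -1.52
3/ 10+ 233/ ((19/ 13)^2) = 394853/ 3610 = 109.38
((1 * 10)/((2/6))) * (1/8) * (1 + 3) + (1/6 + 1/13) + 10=1969/78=25.24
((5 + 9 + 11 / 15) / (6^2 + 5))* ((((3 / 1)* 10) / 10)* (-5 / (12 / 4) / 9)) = -221 / 1107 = -0.20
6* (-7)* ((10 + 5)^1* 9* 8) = -45360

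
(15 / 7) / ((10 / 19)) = 57 / 14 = 4.07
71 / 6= 11.83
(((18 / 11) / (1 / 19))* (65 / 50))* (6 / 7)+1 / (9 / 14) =125432 / 3465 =36.20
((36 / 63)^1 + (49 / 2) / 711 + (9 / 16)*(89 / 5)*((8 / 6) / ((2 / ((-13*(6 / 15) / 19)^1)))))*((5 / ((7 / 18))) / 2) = -11545717 / 1470980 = -7.85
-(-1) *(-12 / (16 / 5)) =-15 / 4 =-3.75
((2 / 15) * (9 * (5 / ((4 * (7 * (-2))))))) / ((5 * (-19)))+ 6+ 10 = 42563 / 2660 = 16.00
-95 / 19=-5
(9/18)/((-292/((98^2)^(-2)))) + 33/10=888793958971/269331502720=3.30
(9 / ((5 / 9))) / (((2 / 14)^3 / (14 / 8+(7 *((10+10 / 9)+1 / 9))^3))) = 96971455945 / 36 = 2693651554.03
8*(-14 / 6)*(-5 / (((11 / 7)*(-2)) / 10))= -9800 / 33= -296.97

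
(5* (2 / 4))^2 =25 / 4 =6.25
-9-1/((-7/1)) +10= 1.14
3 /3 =1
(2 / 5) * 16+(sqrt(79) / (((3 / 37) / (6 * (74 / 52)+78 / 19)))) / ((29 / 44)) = 32 / 5+1694748 * sqrt(79) / 7163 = 2109.32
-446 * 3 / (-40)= 669 / 20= 33.45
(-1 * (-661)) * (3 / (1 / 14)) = 27762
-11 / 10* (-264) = 1452 / 5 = 290.40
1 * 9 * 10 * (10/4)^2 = 1125/2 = 562.50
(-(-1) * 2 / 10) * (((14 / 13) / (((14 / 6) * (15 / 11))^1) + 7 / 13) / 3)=19 / 325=0.06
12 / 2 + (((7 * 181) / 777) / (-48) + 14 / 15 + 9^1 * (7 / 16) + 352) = 4832987 / 13320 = 362.84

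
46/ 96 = 0.48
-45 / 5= -9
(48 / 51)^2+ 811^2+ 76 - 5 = 190102144 / 289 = 657792.89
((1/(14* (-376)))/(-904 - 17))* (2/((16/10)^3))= 125/1241124864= 0.00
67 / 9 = 7.44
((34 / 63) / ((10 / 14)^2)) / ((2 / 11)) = 5.82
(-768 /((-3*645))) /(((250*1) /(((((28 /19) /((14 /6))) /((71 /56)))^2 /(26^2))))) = 4816896 /8265308666875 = 0.00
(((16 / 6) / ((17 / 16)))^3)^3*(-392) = -3615561838447072116736 / 2334165173090451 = -1548974.29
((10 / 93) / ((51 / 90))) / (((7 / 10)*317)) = 1000 / 1169413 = 0.00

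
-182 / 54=-91 / 27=-3.37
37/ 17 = 2.18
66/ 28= 33/ 14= 2.36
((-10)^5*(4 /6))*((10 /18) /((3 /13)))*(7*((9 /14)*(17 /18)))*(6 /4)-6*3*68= -27658048 /27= -1024372.15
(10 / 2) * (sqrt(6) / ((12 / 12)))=5 * sqrt(6)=12.25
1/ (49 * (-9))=-1/ 441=-0.00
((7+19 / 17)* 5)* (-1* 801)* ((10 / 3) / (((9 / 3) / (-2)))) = 1228200 / 17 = 72247.06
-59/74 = -0.80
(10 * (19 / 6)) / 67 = 95 / 201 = 0.47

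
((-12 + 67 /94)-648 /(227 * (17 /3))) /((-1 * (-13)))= -0.91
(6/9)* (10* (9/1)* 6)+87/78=361.12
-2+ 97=95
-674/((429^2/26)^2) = -2696/200420649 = -0.00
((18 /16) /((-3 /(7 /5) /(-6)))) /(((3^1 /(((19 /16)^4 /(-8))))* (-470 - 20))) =390963 /734003200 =0.00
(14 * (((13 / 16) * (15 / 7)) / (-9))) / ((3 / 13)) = -845 / 72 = -11.74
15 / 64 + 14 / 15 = 1121 / 960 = 1.17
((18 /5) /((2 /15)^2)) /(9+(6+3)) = 45 /4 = 11.25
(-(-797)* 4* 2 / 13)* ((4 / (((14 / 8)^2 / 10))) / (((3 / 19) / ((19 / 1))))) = 1473111040 / 1911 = 770858.73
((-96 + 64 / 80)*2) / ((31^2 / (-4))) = 0.79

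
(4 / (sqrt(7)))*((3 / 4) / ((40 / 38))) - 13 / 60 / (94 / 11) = -143 / 5640 + 57*sqrt(7) / 140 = 1.05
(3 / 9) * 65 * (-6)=-130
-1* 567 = -567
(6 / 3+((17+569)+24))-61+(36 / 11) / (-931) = 5642755 / 10241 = 551.00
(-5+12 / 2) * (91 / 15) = 91 / 15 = 6.07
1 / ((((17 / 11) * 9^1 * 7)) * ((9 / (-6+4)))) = -22 / 9639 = -0.00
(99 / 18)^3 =1331 / 8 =166.38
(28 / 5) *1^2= 28 / 5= 5.60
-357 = -357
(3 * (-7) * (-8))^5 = 133827821568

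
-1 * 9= -9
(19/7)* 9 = 24.43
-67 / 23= -2.91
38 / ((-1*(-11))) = 38 / 11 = 3.45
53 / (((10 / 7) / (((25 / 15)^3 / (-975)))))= -371 / 2106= -0.18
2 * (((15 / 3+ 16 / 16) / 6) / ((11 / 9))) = 18 / 11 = 1.64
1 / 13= 0.08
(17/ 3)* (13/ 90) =221/ 270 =0.82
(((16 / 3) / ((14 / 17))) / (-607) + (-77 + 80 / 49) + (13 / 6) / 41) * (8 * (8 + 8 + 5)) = -12654.63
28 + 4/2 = 30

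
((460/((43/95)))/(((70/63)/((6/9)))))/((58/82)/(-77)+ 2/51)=844320708/41581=20305.44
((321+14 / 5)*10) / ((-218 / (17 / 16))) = -15.78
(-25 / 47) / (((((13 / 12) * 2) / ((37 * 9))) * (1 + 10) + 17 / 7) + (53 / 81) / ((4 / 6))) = -174825 / 1144309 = -0.15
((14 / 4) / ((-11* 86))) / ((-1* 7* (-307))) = -1 / 580844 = -0.00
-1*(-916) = 916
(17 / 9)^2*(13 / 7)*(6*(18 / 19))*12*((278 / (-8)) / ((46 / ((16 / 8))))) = -2088892 / 3059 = -682.87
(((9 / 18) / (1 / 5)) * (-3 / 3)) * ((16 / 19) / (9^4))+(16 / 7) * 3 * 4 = 23934248 / 872613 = 27.43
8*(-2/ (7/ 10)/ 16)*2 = -20/ 7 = -2.86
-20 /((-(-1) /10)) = -200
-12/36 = -1/3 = -0.33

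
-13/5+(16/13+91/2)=5737/130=44.13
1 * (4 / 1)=4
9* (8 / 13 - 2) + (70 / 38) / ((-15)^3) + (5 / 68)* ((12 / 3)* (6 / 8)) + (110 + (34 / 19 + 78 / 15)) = 1187559247 / 11337300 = 104.75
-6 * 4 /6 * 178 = -712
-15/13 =-1.15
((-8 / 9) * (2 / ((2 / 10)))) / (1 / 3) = -80 / 3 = -26.67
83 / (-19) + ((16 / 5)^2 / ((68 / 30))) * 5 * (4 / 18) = 631 / 969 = 0.65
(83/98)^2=0.72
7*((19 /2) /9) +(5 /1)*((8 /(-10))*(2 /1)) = -0.61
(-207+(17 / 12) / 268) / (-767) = 665695 / 2466672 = 0.27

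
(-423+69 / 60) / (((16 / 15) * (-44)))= 2301 / 256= 8.99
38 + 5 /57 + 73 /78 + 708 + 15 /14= 3880369 /5187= 748.10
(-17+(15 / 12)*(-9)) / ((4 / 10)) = -565 / 8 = -70.62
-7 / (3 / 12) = -28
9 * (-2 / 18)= -1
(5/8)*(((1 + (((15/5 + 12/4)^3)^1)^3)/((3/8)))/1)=50388485/3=16796161.67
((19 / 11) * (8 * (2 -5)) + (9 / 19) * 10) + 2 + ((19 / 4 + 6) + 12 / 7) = -130227 / 5852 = -22.25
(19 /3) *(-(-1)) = 19 /3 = 6.33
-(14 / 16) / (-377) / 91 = 1 / 39208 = 0.00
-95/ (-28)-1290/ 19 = -34315/ 532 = -64.50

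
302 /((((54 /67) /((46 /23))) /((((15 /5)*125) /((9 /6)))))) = 5058500 /27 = 187351.85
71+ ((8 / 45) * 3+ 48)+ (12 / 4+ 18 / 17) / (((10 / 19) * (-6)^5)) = 52670731 / 440640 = 119.53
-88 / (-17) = 88 / 17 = 5.18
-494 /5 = -98.80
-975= -975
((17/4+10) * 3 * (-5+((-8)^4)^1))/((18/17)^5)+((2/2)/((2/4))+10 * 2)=110382540529/839808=131437.83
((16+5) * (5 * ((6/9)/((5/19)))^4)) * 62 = 904949024/3375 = 268133.04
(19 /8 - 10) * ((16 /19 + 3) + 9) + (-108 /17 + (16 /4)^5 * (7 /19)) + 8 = 280.99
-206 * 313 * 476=-30691528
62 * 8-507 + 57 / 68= -691 / 68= -10.16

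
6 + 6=12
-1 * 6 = -6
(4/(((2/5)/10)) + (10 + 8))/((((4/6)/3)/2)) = 1062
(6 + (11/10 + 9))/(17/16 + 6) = 2.28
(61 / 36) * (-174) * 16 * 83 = -1174616 / 3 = -391538.67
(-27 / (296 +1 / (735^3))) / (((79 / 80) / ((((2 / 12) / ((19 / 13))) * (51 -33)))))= -33448787190000 / 176414557852501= -0.19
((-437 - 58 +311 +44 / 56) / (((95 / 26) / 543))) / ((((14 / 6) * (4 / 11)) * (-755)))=6289569 / 147980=42.50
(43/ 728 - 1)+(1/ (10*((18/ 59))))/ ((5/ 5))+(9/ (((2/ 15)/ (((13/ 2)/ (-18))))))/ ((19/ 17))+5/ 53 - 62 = -1390962137/ 16494660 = -84.33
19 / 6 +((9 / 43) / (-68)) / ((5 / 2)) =34709 / 10965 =3.17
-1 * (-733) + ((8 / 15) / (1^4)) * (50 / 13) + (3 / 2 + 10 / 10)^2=115643 / 156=741.30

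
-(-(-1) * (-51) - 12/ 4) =54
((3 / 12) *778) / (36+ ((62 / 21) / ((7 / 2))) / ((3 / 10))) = 441 / 88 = 5.01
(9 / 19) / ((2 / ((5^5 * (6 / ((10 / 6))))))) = 50625 / 19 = 2664.47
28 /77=4 /11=0.36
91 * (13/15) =1183/15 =78.87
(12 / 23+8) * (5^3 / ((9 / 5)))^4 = 29907226562500 / 150903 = 198188416.15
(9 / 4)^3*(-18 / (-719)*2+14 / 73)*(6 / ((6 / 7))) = 32388741 / 1679584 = 19.28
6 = 6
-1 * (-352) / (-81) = -352 / 81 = -4.35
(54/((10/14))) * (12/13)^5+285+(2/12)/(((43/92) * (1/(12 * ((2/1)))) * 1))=27478673023/79827995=344.22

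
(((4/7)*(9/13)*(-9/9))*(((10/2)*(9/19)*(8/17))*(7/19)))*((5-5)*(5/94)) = 0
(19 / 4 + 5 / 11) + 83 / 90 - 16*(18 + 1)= -589789 / 1980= -297.87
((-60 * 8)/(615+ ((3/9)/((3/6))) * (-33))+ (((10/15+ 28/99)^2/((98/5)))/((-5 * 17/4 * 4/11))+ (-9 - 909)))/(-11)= 404394893236/4841390169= 83.53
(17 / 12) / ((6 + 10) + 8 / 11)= 187 / 2208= 0.08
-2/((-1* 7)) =2/7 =0.29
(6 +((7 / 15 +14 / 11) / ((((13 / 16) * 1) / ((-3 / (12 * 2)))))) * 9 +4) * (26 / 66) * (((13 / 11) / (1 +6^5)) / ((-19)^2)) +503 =28193993905879 / 56051677605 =503.00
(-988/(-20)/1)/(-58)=-247/290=-0.85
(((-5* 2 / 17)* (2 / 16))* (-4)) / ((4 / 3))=0.22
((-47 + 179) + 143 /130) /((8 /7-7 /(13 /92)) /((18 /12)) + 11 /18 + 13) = -1090089 /152765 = -7.14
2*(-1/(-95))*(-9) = -18/95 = -0.19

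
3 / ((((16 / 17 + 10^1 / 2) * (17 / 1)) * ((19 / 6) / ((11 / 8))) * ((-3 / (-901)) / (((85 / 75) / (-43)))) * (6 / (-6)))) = 168487 / 1650340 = 0.10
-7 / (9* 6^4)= -0.00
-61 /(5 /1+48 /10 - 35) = 305 /126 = 2.42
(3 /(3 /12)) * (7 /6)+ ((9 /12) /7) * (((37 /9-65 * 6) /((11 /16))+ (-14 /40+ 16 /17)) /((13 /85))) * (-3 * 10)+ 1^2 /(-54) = 2550907855 /216216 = 11797.96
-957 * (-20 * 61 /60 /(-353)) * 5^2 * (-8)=3891800 /353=11024.93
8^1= 8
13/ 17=0.76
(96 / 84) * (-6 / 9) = -16 / 21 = -0.76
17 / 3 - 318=-937 / 3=-312.33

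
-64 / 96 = -2 / 3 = -0.67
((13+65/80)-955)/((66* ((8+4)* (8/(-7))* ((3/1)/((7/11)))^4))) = 23008783/10929447936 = 0.00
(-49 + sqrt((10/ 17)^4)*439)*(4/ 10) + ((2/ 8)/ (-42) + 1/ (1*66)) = 109939909/ 2670360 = 41.17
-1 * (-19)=19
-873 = -873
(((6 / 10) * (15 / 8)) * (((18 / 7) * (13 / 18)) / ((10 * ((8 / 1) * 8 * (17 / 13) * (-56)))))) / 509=-1521 / 17366917120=-0.00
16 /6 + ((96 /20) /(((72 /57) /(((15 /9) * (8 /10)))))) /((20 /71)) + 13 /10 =3293 /150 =21.95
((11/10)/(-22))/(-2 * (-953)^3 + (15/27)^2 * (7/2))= -81/2804295095230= -0.00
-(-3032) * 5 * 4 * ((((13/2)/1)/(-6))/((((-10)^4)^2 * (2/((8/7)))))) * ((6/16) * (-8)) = 4927/4375000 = 0.00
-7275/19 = -382.89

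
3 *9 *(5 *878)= 118530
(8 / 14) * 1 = 4 / 7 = 0.57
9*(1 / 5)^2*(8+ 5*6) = 342 / 25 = 13.68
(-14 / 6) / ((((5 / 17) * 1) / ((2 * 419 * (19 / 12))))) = -947359 / 90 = -10526.21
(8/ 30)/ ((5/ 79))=316/ 75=4.21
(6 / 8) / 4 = 3 / 16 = 0.19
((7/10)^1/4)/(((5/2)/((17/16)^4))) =0.09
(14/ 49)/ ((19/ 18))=36/ 133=0.27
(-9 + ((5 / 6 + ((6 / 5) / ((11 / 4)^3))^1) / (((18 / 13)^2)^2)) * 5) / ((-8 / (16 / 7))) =6528873205 / 2934184176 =2.23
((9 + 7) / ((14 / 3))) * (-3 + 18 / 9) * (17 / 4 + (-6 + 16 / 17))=330 / 119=2.77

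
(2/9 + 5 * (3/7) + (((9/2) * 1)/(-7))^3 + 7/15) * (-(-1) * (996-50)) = 2427.51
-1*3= -3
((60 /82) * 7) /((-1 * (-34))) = 105 /697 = 0.15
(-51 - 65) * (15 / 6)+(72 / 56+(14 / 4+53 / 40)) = -79489 / 280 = -283.89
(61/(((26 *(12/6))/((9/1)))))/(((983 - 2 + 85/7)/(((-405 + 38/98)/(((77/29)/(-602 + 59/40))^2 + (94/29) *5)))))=-0.27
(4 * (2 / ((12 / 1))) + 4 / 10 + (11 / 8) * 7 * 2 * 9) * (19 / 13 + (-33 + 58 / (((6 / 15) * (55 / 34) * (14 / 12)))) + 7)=109495271 / 12012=9115.49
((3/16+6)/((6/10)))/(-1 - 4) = -33/16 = -2.06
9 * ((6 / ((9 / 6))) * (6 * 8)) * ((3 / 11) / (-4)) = -117.82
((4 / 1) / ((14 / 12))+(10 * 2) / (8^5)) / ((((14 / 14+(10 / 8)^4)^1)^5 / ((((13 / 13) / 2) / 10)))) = 6598244171776 / 18575802562394035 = 0.00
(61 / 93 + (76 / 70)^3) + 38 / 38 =11705846 / 3987375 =2.94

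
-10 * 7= -70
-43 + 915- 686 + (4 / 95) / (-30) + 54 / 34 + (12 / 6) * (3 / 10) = 4558826 / 24225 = 188.19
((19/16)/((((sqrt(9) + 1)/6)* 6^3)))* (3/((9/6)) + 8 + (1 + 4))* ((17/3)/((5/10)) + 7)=5225/2304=2.27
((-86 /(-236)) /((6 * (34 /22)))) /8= 473 /96288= 0.00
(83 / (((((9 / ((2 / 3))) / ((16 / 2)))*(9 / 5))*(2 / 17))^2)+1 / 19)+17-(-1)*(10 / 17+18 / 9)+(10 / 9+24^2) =23778228838 / 19072827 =1246.71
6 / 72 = 1 / 12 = 0.08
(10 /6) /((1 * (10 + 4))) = 5 /42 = 0.12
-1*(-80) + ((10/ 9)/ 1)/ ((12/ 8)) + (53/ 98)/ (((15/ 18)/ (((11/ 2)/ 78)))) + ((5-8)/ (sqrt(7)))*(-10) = 30*sqrt(7)/ 7 + 27788941/ 343980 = 92.13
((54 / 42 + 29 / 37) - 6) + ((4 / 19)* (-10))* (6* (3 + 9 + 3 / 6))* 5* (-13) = 50485658 / 4921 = 10259.23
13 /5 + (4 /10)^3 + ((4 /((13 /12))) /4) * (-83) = -120171 /1625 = -73.95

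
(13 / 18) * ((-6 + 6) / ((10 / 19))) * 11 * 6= 0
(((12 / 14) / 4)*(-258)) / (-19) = 387 / 133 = 2.91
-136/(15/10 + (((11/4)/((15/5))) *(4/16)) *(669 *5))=-0.18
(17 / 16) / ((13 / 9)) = 0.74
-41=-41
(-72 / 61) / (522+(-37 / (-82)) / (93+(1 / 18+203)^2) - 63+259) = -4940598933 / 3005393824420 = -0.00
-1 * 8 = -8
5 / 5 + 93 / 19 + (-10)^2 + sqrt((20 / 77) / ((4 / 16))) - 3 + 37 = 4*sqrt(385) / 77 + 2658 / 19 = 140.91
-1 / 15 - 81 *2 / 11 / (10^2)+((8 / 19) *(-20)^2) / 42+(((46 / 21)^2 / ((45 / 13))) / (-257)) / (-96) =485572621141 / 127912138200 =3.80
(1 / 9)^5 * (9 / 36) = 1 / 236196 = 0.00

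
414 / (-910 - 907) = -18 / 79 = -0.23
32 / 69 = 0.46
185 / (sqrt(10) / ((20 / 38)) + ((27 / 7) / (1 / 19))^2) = 66083850 / 1918499609 -444185 * sqrt(10) / 36451492571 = 0.03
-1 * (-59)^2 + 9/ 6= -6959/ 2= -3479.50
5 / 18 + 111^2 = 221783 / 18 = 12321.28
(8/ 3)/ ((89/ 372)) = 992/ 89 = 11.15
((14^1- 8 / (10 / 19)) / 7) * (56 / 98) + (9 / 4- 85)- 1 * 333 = -407531 / 980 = -415.85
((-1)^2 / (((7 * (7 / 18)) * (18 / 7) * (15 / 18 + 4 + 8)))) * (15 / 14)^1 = 45 / 3773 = 0.01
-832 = -832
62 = 62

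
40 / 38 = 20 / 19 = 1.05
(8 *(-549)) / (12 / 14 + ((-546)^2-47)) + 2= 1.99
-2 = -2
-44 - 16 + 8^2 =4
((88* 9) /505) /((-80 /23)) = -2277 /5050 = -0.45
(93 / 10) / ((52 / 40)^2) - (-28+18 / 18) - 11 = 21.50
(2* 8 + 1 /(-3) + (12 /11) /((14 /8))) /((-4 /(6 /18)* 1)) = -3763 /2772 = -1.36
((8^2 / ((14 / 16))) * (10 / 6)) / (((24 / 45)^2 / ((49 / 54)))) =3500 / 9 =388.89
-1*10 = -10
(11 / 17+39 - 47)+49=708 / 17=41.65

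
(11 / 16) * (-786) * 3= -12969 / 8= -1621.12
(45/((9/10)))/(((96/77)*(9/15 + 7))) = 9625/1824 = 5.28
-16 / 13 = -1.23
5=5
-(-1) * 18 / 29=18 / 29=0.62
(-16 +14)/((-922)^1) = 1/461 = 0.00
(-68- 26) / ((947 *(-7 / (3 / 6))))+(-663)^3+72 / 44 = -291434245.36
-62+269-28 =179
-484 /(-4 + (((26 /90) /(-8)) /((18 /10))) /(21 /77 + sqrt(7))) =120.79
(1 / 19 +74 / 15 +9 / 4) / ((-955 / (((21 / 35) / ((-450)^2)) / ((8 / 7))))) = -0.00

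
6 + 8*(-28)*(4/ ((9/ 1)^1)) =-93.56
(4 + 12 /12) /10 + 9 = 19 /2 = 9.50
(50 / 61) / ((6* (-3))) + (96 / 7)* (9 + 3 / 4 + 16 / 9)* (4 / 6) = 44985 / 427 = 105.35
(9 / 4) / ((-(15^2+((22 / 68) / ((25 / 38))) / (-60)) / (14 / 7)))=-114750 / 5737291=-0.02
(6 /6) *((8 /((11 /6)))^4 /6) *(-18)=-15925248 /14641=-1087.72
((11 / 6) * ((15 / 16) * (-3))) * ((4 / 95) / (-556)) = 33 / 84512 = 0.00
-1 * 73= -73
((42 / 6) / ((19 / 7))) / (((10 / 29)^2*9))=41209 / 17100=2.41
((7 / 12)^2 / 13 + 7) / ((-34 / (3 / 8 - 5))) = 486661 / 509184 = 0.96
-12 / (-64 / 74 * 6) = 37 / 16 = 2.31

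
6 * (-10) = -60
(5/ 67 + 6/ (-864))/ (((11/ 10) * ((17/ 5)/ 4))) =0.07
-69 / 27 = -23 / 9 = -2.56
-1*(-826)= 826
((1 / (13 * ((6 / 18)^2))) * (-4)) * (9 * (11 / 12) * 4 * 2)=-2376 / 13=-182.77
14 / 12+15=97 / 6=16.17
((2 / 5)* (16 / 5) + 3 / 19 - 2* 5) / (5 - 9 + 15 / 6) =8134 / 1425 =5.71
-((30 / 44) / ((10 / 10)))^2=-225 / 484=-0.46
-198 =-198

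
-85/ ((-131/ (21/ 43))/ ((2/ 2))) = 1785/ 5633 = 0.32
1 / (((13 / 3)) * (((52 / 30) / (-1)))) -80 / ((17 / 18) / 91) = -44292285 / 5746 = -7708.37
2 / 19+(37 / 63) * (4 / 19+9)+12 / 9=1171 / 171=6.85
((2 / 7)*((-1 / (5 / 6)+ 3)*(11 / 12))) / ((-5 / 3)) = -99 / 350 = -0.28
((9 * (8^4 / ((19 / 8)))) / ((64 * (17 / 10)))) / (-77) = -46080 / 24871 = -1.85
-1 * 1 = -1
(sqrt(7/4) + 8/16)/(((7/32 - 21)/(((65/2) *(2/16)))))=-0.36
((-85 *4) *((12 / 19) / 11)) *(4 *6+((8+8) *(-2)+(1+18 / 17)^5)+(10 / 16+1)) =-10432868790 / 17455889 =-597.67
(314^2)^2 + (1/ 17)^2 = 2809418481425/ 289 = 9721171216.00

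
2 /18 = 0.11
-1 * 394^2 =-155236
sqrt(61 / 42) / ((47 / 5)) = 5*sqrt(2562) / 1974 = 0.13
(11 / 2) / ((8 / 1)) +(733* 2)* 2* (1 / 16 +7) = 331327 / 16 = 20707.94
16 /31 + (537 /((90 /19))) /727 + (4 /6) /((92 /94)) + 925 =4801761211 /5183510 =926.35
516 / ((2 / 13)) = 3354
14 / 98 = 1 / 7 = 0.14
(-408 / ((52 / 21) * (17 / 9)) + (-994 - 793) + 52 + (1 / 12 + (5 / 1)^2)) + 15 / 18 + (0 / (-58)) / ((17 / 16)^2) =-280225 / 156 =-1796.31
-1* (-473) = 473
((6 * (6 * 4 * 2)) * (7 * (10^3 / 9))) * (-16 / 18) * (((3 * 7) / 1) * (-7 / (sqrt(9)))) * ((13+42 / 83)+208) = 1614350080000 / 747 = 2161111218.21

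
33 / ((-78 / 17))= -187 / 26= -7.19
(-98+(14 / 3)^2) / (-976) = 343 / 4392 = 0.08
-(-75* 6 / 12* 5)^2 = -35156.25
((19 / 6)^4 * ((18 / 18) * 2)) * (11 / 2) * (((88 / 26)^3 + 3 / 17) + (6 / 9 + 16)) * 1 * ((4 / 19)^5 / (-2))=-2193525664 / 172440333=-12.72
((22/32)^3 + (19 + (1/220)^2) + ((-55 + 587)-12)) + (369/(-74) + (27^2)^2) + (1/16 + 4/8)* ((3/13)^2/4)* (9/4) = 41215945679500343/77477171200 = 531975.36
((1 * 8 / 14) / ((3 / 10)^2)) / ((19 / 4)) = 1600 / 1197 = 1.34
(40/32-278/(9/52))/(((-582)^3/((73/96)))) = 4217867/681306743808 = 0.00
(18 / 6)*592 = 1776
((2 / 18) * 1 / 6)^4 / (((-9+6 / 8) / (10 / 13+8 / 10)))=-17 / 759960630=-0.00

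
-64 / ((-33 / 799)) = 51136 / 33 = 1549.58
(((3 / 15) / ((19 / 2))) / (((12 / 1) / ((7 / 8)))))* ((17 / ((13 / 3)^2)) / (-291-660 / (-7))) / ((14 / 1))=-7 / 13871520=-0.00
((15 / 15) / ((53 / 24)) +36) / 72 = 161 / 318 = 0.51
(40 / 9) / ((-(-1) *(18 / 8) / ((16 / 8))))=320 / 81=3.95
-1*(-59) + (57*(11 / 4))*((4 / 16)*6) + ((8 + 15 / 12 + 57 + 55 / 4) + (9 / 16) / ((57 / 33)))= 113833 / 304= 374.45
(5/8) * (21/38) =105/304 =0.35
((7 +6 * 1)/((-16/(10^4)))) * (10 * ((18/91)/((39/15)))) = -562500/91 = -6181.32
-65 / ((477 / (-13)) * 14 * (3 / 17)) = 14365 / 20034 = 0.72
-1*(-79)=79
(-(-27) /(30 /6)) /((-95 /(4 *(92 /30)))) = -1656 /2375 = -0.70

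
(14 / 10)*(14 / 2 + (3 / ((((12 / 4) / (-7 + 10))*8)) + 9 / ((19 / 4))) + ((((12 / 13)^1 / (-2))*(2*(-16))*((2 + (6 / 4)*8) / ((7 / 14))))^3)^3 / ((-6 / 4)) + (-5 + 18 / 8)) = -532125051208716700663194399882966175 / 1611883904696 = -330126164581980272764195.40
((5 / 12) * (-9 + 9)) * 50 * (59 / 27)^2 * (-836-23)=0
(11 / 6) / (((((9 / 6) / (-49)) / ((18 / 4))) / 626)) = -168707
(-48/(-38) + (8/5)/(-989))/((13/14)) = 1.36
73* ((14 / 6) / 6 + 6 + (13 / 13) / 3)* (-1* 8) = -35332 / 9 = -3925.78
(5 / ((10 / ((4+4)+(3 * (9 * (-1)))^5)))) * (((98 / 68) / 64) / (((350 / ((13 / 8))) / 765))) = -11751748281 / 20480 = -573815.83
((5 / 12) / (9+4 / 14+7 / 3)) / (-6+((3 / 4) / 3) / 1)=-35 / 5612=-0.01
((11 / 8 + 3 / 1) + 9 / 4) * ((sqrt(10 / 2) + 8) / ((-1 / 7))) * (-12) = 1113 * sqrt(5) / 2 + 4452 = 5696.37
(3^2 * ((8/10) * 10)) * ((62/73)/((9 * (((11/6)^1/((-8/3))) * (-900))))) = 1984/180675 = 0.01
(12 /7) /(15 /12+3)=48 /119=0.40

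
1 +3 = 4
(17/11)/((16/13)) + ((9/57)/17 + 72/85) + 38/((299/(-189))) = -1861915103/84987760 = -21.91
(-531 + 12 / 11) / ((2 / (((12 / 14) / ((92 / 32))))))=-78.99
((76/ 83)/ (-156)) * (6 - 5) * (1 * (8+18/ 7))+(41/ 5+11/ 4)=4934201/ 453180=10.89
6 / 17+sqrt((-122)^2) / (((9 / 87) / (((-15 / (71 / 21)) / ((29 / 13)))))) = -2830584 / 1207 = -2345.14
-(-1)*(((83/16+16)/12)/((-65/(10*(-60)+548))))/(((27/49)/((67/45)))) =370979/97200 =3.82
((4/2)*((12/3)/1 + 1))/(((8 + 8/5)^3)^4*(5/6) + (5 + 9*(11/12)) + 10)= 0.00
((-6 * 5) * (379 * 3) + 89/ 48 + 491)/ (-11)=146693/ 48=3056.10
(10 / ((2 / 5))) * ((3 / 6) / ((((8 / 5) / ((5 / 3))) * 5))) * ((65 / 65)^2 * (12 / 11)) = 125 / 44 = 2.84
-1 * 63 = -63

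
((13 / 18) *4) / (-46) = -0.06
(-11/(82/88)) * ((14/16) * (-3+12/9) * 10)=21175/123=172.15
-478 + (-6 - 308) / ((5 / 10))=-1106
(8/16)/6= 1/12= 0.08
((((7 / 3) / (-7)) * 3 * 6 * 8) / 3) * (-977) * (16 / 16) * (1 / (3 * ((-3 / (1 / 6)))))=-7816 / 27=-289.48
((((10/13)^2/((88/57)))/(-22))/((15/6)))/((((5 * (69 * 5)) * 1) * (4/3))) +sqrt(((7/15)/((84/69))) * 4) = -57/18813080 +sqrt(345)/15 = 1.24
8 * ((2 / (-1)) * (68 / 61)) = -1088 / 61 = -17.84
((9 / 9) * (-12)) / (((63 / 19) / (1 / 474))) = -38 / 4977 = -0.01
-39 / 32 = -1.22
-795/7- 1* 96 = -1467/7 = -209.57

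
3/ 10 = 0.30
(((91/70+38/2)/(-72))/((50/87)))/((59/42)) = -41209/118000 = -0.35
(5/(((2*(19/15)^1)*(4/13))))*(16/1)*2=3900/19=205.26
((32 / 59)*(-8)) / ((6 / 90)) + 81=15.92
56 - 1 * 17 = 39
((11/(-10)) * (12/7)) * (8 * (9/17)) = -7.99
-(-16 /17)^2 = -256 /289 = -0.89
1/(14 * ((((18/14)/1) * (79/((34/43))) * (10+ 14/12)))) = 34/682797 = 0.00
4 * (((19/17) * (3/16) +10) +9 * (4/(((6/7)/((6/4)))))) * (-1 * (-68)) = 19913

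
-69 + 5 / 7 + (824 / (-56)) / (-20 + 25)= -2493 / 35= -71.23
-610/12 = -305/6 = -50.83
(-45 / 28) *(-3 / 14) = 135 / 392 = 0.34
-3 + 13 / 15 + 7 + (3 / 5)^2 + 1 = 467 / 75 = 6.23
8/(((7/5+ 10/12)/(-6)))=-1440/67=-21.49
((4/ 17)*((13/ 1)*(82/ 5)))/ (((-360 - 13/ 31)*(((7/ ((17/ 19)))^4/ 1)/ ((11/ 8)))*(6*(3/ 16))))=-7143619912/ 157321789007985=-0.00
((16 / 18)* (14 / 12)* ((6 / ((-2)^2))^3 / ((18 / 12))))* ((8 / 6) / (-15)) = -28 / 135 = -0.21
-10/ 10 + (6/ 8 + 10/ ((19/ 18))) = 701/ 76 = 9.22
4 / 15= 0.27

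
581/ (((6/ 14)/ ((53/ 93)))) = 215551/ 279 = 772.58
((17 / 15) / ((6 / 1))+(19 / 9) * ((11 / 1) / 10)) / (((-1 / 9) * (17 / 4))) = -452 / 85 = -5.32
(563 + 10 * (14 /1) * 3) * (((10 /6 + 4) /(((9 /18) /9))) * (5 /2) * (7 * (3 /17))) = 309645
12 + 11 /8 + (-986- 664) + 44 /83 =-1086367 /664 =-1636.09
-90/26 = -45/13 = -3.46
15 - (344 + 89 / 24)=-7985 / 24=-332.71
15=15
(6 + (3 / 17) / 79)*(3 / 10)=24183 / 13430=1.80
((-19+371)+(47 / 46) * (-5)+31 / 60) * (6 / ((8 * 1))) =479423 / 1840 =260.56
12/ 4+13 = 16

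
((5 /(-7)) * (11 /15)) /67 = -11 /1407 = -0.01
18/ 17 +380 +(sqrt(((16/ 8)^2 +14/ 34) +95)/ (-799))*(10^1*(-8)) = 1040*sqrt(170)/ 13583 +6478/ 17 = 382.06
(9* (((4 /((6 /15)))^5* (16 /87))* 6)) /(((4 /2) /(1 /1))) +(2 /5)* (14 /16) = 288000203 /580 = 496552.07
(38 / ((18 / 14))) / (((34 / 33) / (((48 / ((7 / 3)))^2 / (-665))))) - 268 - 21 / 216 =-85871299 / 299880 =-286.35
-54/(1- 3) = 27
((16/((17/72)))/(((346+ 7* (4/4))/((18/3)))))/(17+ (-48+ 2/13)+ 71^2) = 22464/97714283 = 0.00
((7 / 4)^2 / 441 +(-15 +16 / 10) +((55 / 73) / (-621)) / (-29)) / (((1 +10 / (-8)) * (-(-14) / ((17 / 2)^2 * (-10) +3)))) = -2026943078621 / 736207920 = -2753.22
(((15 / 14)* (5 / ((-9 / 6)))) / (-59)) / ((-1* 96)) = -0.00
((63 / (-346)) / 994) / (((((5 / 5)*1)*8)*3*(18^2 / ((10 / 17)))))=-5 / 360825408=-0.00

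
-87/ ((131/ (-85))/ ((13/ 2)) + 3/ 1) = -96135/ 3053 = -31.49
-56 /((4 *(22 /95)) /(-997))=663005 /11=60273.18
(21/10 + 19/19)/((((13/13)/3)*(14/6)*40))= 279/2800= 0.10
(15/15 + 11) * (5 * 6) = 360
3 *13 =39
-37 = -37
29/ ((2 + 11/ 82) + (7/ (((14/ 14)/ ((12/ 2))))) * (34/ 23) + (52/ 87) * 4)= 4758378/ 10929815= 0.44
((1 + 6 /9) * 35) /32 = 175 /96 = 1.82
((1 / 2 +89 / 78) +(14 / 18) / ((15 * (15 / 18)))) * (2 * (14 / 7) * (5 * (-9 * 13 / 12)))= -4982 / 15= -332.13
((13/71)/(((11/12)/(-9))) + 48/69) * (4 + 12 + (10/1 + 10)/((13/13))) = -39.67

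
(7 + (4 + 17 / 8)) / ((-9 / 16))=-23.33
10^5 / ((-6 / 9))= -150000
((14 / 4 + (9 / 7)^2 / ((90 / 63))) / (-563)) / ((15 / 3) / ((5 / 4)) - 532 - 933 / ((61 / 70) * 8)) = 39772 / 3182101335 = 0.00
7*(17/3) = 119/3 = 39.67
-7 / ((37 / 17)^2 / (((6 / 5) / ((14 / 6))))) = -5202 / 6845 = -0.76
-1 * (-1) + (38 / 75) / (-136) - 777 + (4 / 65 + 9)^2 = -598065727 / 861900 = -693.89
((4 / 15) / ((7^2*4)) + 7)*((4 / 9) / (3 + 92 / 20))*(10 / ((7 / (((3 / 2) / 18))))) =25730 / 527877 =0.05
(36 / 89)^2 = 1296 / 7921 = 0.16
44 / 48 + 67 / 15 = 323 / 60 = 5.38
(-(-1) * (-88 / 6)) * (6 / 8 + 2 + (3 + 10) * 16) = -3091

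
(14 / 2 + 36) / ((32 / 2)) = 43 / 16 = 2.69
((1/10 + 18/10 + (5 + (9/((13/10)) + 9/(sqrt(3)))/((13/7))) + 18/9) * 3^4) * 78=97459.82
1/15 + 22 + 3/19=6334/285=22.22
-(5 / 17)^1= -5 / 17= -0.29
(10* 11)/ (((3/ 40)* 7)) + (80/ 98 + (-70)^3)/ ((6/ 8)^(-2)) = -28330945/ 147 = -192727.52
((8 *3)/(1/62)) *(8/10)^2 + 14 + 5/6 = 145073/150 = 967.15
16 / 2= 8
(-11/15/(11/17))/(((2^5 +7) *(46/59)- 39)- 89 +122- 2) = -1003/19830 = -0.05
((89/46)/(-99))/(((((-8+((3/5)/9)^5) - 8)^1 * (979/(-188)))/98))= -777262500/33813447217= -0.02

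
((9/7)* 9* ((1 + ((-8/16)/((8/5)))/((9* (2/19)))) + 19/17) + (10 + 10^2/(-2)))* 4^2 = -73543/238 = -309.00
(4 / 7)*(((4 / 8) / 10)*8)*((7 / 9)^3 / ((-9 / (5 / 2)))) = -196 / 6561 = -0.03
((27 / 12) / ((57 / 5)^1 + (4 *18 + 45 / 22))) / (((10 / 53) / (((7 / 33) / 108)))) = 371 / 1353456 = 0.00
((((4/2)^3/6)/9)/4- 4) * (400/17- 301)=504719/459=1099.61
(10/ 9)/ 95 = 0.01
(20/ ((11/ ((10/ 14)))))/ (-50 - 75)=-4/ 385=-0.01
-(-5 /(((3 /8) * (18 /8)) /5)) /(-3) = -800 /81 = -9.88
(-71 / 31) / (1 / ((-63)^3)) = 17753337 / 31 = 572688.29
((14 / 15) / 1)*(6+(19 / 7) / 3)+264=2434 / 9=270.44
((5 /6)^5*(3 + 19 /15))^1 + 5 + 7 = 9998 /729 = 13.71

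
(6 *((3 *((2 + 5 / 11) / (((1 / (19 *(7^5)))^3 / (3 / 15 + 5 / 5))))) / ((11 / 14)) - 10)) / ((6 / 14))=3101871079931963383772 / 605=5127059636251179146.73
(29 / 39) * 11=319 / 39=8.18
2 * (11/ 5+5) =72/ 5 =14.40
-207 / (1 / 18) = -3726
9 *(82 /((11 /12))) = 8856 /11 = 805.09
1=1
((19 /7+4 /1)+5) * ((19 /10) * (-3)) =-2337 /35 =-66.77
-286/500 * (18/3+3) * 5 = -1287/50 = -25.74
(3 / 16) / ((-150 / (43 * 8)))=-43 / 100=-0.43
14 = 14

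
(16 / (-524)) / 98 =-2 / 6419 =-0.00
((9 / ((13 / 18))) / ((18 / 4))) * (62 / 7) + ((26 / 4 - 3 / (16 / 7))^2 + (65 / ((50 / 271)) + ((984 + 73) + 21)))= 172592799 / 116480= 1481.74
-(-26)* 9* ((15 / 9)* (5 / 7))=1950 / 7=278.57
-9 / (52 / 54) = -243 / 26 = -9.35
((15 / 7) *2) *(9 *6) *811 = 1313820 / 7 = 187688.57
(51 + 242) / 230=1.27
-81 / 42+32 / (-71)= -2.38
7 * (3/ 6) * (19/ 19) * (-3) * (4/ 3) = -14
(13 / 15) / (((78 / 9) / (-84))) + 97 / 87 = -3169 / 435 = -7.29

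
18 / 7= 2.57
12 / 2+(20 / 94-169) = -7651 / 47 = -162.79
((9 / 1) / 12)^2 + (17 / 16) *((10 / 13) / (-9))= 883 / 1872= 0.47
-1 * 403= -403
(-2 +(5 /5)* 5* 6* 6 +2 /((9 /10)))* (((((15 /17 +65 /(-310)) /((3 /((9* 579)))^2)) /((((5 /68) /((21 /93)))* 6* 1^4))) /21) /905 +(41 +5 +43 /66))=23580940797319 /1291511925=18258.40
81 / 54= 3 / 2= 1.50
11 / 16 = 0.69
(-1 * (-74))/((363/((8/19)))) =592/6897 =0.09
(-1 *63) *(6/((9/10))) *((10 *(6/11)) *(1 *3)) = -75600/11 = -6872.73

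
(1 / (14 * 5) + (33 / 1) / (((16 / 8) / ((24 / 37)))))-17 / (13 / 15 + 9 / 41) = -4268387 / 865060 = -4.93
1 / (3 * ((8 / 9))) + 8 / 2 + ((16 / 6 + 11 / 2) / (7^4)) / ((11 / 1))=4.38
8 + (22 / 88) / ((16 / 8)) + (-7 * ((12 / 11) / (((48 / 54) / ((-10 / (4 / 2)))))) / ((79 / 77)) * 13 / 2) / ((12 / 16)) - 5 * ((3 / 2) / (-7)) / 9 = 4925135 / 13272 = 371.09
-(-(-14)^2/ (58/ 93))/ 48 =1519/ 232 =6.55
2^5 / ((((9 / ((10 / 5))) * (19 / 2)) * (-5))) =-128 / 855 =-0.15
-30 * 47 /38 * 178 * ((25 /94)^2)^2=-33.04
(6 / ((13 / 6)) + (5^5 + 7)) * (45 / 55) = 366768 / 143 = 2564.81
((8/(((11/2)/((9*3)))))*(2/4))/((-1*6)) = -3.27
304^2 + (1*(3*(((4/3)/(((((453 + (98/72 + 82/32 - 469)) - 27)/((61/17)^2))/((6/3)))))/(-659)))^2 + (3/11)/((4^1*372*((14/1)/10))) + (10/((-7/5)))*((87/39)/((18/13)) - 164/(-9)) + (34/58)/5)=1760611248780950171289106017503/19080159621782017547176080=92274.45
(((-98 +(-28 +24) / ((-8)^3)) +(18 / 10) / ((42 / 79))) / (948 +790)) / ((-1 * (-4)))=-423837 / 31144960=-0.01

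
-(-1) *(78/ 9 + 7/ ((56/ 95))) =493/ 24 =20.54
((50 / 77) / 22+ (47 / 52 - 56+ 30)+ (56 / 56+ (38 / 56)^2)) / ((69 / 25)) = -242599125 / 28364336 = -8.55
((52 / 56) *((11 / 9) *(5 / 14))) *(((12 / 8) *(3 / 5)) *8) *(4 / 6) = 286 / 147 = 1.95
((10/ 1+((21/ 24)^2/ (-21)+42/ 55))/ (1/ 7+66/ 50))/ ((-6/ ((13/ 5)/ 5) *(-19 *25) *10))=10308389/ 77045760000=0.00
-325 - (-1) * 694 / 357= -115331 / 357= -323.06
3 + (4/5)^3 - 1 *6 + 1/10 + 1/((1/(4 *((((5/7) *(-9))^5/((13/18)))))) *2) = -1660883564127/54622750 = -30406.44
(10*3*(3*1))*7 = 630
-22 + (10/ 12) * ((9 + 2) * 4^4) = 6974/ 3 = 2324.67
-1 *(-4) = 4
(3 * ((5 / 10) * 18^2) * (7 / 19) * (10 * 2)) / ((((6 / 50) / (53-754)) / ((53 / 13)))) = -21065751000 / 247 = -85286441.30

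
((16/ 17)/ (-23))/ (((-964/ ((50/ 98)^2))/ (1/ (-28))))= -625/ 1583740417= -0.00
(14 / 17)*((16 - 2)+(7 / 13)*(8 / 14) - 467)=-82390 / 221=-372.81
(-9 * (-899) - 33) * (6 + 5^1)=88638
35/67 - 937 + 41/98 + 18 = -6027977/6566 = -918.06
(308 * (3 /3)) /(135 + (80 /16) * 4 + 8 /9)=2772 /1403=1.98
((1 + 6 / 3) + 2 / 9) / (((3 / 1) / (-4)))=-116 / 27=-4.30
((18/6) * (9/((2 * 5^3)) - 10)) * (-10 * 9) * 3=8070.84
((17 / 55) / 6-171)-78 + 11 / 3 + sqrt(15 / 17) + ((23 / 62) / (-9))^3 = -2343855140621 / 9555761160 + sqrt(255) / 17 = -244.34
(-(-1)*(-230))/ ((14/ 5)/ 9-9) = 450/ 17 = 26.47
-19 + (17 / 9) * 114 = 589 / 3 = 196.33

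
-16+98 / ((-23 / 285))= -28298 / 23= -1230.35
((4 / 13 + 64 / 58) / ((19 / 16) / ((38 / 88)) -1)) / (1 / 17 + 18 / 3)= 5168 / 38831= 0.13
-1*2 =-2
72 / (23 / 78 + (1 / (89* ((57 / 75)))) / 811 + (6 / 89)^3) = 61005862874736 / 250121005165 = 243.91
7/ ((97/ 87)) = 609/ 97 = 6.28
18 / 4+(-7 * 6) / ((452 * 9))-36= -10682 / 339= -31.51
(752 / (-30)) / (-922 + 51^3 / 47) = -17672 / 1339755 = -0.01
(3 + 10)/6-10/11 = 83/66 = 1.26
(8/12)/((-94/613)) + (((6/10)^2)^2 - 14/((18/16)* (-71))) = -75882952/18770625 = -4.04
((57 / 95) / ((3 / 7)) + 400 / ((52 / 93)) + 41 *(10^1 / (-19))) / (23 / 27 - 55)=-23181633 / 1805570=-12.84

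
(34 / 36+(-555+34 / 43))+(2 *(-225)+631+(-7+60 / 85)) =-378.56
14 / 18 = 7 / 9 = 0.78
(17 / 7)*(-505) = -8585 / 7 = -1226.43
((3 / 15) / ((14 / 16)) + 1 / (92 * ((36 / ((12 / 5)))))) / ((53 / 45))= 6645 / 34132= 0.19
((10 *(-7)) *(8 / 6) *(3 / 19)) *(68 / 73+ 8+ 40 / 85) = -3267040 / 23579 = -138.56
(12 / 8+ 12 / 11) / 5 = 57 / 110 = 0.52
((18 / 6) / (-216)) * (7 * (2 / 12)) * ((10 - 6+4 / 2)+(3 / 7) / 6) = -85 / 864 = -0.10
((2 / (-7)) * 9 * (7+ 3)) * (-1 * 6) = 1080 / 7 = 154.29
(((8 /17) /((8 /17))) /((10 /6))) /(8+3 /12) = 4 /55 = 0.07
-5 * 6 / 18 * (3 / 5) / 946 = -1 / 946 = -0.00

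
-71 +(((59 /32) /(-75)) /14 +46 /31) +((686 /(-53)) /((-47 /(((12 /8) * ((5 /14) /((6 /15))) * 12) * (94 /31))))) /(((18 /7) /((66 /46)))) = -78759621551 /1269710400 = -62.03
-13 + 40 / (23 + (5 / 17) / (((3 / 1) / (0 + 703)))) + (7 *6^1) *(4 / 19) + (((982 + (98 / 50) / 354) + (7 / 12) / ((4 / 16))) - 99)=21717709679 / 24633975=881.62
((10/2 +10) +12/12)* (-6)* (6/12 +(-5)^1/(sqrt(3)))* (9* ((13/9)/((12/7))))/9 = -364/9 +3640* sqrt(3)/27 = 193.06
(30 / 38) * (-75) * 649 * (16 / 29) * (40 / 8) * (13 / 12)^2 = -68550625 / 551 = -124411.30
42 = 42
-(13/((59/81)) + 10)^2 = -2699449/3481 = -775.48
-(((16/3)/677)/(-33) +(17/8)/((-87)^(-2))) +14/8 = -8623112029/536184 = -16082.37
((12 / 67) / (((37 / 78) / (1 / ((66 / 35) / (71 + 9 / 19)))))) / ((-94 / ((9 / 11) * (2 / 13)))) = -0.02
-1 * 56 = -56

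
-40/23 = -1.74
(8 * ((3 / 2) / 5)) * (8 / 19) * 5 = 96 / 19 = 5.05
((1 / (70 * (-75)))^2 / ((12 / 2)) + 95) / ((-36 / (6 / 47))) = -15710625001 / 46635750000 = -0.34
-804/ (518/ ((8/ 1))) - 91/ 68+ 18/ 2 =-83749/ 17612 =-4.76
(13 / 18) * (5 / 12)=65 / 216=0.30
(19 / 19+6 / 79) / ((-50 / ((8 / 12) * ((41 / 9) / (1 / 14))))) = -9758 / 10665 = -0.91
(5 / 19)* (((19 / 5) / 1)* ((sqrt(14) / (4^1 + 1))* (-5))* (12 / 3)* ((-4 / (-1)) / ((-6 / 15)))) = 40* sqrt(14) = 149.67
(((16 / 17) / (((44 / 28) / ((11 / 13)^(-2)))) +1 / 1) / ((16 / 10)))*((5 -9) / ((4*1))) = -207775 / 181016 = -1.15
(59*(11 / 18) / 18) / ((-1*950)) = -649 / 307800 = -0.00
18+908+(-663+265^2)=70488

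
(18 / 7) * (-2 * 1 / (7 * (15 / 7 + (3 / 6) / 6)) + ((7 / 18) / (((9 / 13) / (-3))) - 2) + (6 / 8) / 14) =-1063105 / 109956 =-9.67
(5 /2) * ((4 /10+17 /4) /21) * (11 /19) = 341 /1064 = 0.32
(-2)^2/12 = 1/3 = 0.33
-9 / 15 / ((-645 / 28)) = 28 / 1075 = 0.03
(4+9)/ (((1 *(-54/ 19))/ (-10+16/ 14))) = 40.51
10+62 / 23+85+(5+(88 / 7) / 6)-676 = -275894 / 483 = -571.21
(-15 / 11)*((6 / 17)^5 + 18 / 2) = -191797335 / 15618427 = -12.28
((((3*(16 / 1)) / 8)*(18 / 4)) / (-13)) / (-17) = 0.12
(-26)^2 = 676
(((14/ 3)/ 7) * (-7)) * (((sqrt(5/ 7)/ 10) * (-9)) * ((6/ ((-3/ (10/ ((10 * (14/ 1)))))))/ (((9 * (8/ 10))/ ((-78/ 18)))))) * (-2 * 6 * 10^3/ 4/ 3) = -305.19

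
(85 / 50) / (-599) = -17 / 5990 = -0.00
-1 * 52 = -52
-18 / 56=-0.32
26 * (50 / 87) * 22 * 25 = 715000 / 87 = 8218.39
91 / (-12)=-91 / 12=-7.58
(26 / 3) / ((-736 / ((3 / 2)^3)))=-117 / 2944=-0.04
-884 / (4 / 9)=-1989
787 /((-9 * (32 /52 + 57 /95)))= -51155 /711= -71.95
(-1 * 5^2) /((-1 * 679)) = 25 /679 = 0.04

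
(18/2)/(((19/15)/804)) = 108540/19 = 5712.63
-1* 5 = -5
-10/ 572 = -5/ 286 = -0.02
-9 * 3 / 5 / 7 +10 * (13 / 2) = 2248 / 35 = 64.23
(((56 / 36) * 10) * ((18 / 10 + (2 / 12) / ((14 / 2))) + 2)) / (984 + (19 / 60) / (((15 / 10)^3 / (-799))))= 12045 / 184079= 0.07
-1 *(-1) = 1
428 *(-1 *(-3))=1284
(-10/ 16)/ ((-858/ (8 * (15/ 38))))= 25/ 10868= 0.00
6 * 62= 372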